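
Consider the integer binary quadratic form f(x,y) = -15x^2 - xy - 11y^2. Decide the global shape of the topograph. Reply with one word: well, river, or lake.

D = b²−4ac = (-1)² − 4·(-15)·(-11) = -659
D < 0 ⇒ definite ⇒ every region one sign ⇒ single well

well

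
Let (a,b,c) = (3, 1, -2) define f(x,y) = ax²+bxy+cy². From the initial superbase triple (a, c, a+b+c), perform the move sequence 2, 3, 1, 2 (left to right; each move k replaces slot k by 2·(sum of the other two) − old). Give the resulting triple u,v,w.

start (3,-2,2) = (f(1,0),f(0,1),f(1,1))
replace slot 2: 2·(3+2) − (-2) = 12 → (3,12,2)
replace slot 3: 2·(3+12) − 2 = 28 → (3,12,28)
replace slot 1: 2·(12+28) − 3 = 77 → (77,12,28)
replace slot 2: 2·(77+28) − 12 = 198 → (77,198,28)

77,198,28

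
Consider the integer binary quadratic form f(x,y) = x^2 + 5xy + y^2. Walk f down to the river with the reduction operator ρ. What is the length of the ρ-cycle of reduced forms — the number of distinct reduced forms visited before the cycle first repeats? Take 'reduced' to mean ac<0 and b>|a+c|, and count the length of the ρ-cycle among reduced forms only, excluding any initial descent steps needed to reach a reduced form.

D = 21, ⌊√D⌋ = 4
descent: ρ → (1,3,-3)  [lands on river]
river: ρ → (-3,3,1)
ρ-cycle length = 2 (tail of 1 descent step not counted)

2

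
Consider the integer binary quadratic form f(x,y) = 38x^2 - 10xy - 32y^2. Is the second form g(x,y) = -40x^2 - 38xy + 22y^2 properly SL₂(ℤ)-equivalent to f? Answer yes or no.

D₁ = 4964, D₂ = 4964
river cycle of f (length 26): (-32, 10, 38), (38, 66, -4), (-4, 70, 4), (4, 66, -38), (-38, 10, 32), (32, 54, -16), (-16, 42, 50), (50, 58, -8), (-8, 70, 2), (2, 70, -8), … (16 more)
river cycle of g (length 42): (22, 38, -40), (-40, 42, 20), (20, 38, -44), (-44, 50, 14), (14, 62, -20), (-20, 58, 20), (20, 62, -14), (-14, 50, 44), (44, 38, -20), (-20, 42, 40), … (32 more)
cycles differ ⇒ inequivalent

no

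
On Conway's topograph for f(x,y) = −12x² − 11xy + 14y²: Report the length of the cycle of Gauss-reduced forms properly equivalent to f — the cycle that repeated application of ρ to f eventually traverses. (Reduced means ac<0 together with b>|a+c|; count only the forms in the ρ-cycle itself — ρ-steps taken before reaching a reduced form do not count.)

D = 793, ⌊√D⌋ = 28
descent: ρ → (14,11,-12)  [lands on river]
river: ρ → (-12,13,13)
river: ρ → (13,13,-12)
river: ρ → (-12,11,14)
river: ρ → (14,17,-9)
river: ρ → (-9,19,12)
river: ρ → (12,5,-16)
river: ρ → (-16,27,1)
river: ρ → (1,27,-16)
river: ρ → (-16,5,12)
river: ρ → (12,19,-9)
river: ρ → (-9,17,14)
ρ-cycle length = 12 (tail of 1 descent step not counted)

12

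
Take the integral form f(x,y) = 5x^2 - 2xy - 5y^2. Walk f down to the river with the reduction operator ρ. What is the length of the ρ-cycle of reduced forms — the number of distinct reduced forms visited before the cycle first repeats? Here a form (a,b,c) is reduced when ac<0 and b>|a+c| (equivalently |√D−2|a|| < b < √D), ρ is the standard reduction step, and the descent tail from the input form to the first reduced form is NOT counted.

D = 104, ⌊√D⌋ = 10
descent: ρ → (-5,2,5)  [lands on river]
river: ρ → (5,8,-2)
river: ρ → (-2,8,5)
river: ρ → (5,2,-5)
river: ρ → (-5,8,2)
river: ρ → (2,8,-5)
ρ-cycle length = 6 (tail of 1 descent step not counted)

6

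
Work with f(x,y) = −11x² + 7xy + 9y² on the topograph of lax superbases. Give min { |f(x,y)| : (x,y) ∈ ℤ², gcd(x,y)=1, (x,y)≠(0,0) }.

river: ρ → (9,11,-9)
river: ρ → (-9,7,11)
river: ρ → (11,15,-5)
river: ρ → (-5,15,11)
river: ρ → (11,7,-9)
river: ρ → (-9,11,9)
river: ρ → (9,7,-11)
river: ρ → (-11,15,5)
river: ρ → (5,15,-11)
river: ρ → (-11,7,9)
closes: descent 0, river 10
min |a| on river = 5

5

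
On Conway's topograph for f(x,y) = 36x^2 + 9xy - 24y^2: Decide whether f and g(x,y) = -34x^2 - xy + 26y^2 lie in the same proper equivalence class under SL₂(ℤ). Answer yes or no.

D₁ = 3537, D₂ = 3537
river cycle of f (length 16): (-24, 39, 21), (21, 45, -18), (-18, 27, 39), (39, 51, -6), (-6, 57, 12), (12, 39, -42), (-42, 45, 9), (9, 45, -42), (-42, 39, 12), (12, 57, -6), … (6 more)
river cycle of g (length 48): (26, 53, -7), (-7, 59, 2), (2, 57, -36), (-36, 15, 23), (23, 31, -28), (-28, 25, 26), (26, 27, -27), (-27, 27, 26), (26, 25, -28), (-28, 31, 23), … (38 more)
cycles differ ⇒ inequivalent

no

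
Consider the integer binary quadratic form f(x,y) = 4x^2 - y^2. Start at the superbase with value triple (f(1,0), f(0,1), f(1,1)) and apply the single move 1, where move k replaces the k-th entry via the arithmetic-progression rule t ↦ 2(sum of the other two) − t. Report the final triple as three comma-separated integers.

start (4,-1,3) = (f(1,0),f(0,1),f(1,1))
replace slot 1: 2·((-1)+3) − 4 = 0 → (0,-1,3)

0,-1,3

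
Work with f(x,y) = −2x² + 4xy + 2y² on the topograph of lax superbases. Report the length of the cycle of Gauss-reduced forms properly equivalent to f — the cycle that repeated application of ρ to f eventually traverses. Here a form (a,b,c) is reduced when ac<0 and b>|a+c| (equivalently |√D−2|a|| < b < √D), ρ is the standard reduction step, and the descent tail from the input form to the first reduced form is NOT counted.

D = 32, ⌊√D⌋ = 5
river: ρ → (2,4,-2)
river: ρ → (-2,4,2)
ρ-cycle length = 2 (tail of 0 descent steps not counted)

2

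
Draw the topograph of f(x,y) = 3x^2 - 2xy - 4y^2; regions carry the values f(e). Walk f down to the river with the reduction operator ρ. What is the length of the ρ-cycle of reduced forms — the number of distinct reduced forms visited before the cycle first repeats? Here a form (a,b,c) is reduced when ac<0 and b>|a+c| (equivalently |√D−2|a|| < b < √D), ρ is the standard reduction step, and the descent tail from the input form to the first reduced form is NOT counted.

D = 52, ⌊√D⌋ = 7
descent: ρ → (-4,2,3)  [lands on river]
river: ρ → (3,4,-3)
river: ρ → (-3,2,4)
river: ρ → (4,6,-1)
river: ρ → (-1,6,4)
river: ρ → (4,2,-3)
river: ρ → (-3,4,3)
river: ρ → (3,2,-4)
river: ρ → (-4,6,1)
river: ρ → (1,6,-4)
ρ-cycle length = 10 (tail of 1 descent step not counted)

10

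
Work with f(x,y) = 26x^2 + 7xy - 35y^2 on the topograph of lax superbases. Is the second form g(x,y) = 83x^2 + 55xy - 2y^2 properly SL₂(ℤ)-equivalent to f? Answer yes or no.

D₁ = 3689, D₂ = 3689
river cycle of f (length 26): (26, 59, -2), (-2, 57, 55), (55, 53, -4), (-4, 59, 13), (13, 45, -32), (-32, 19, 26), (26, 33, -25), (-25, 17, 34), (34, 51, -8), (-8, 45, 52), … (16 more)
river cycle of g (length 26): (-2, 57, 55), (55, 53, -4), (-4, 59, 13), (13, 45, -32), (-32, 19, 26), (26, 33, -25), (-25, 17, 34), (34, 51, -8), (-8, 45, 52), (52, 59, -1), … (16 more)
cycles coincide ⇒ equivalent

yes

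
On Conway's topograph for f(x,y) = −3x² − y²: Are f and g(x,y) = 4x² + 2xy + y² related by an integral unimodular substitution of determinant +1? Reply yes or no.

D₁ = -12, D₂ = -12
f is negative-definite; reduce −f:
−f: flip: (3,0,1)→(1,0,3)
−f: reduced (well bottom): (1,0,3) with a≤c, −a<b≤a
flip sign back: reduced form of f is (-1,0,-3)
g: flip: (4,2,1)→(1,-2,4)
g: translate: b→0 (≡-2 mod 2), so (1,-2,4)→(1,0,3)
g: reduced (well bottom): (1,0,3) with a≤c, −a<b≤a
reduced forms (-1, 0, -3) vs (1, 0, 3) ⇒ inequivalent

no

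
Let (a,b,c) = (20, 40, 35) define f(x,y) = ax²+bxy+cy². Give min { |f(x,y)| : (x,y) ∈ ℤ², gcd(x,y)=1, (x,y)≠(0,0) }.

translate: b→0 (≡40 mod 40), so (20,40,35)→(20,0,15)
flip: (20,0,15)→(15,0,20)
reduced (well bottom): (15,0,20) with a≤c, −a<b≤a
well minimum = a = 15

15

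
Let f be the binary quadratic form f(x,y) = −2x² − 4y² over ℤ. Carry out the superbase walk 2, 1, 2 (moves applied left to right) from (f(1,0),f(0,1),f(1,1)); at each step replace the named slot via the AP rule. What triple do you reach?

start (-2,-4,-6) = (f(1,0),f(0,1),f(1,1))
replace slot 2: 2·((-2)+(-6)) − (-4) = -12 → (-2,-12,-6)
replace slot 1: 2·((-12)+(-6)) − (-2) = -34 → (-34,-12,-6)
replace slot 2: 2·((-34)+(-6)) − (-12) = -68 → (-34,-68,-6)

-34,-68,-6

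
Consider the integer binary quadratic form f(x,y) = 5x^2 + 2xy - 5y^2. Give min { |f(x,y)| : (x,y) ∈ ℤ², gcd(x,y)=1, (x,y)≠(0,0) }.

river: ρ → (-5,8,2)
river: ρ → (2,8,-5)
river: ρ → (-5,2,5)
river: ρ → (5,8,-2)
river: ρ → (-2,8,5)
river: ρ → (5,2,-5)
closes: descent 0, river 6
min |a| on river = 2

2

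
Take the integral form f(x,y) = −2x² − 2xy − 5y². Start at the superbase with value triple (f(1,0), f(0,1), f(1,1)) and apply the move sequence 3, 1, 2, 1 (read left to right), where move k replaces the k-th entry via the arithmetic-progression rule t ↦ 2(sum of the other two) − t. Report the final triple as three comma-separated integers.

start (-2,-5,-9) = (f(1,0),f(0,1),f(1,1))
replace slot 3: 2·((-2)+(-5)) − (-9) = -5 → (-2,-5,-5)
replace slot 1: 2·((-5)+(-5)) − (-2) = -18 → (-18,-5,-5)
replace slot 2: 2·((-18)+(-5)) − (-5) = -41 → (-18,-41,-5)
replace slot 1: 2·((-41)+(-5)) − (-18) = -74 → (-74,-41,-5)

-74,-41,-5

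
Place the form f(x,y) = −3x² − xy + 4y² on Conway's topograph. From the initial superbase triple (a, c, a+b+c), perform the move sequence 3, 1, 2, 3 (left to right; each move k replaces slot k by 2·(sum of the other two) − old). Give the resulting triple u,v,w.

start (-3,4,0) = (f(1,0),f(0,1),f(1,1))
replace slot 3: 2·((-3)+4) − 0 = 2 → (-3,4,2)
replace slot 1: 2·(4+2) − (-3) = 15 → (15,4,2)
replace slot 2: 2·(15+2) − 4 = 30 → (15,30,2)
replace slot 3: 2·(15+30) − 2 = 88 → (15,30,88)

15,30,88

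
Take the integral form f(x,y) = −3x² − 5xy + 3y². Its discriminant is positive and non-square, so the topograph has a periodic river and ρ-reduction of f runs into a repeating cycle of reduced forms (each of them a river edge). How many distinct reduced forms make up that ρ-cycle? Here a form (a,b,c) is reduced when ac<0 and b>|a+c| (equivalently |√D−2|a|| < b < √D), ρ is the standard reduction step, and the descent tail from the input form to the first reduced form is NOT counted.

D = 61, ⌊√D⌋ = 7
descent: ρ → (3,5,-3)  [lands on river]
river: ρ → (-3,7,1)
river: ρ → (1,7,-3)
river: ρ → (-3,5,3)
river: ρ → (3,7,-1)
river: ρ → (-1,7,3)
ρ-cycle length = 6 (tail of 1 descent step not counted)

6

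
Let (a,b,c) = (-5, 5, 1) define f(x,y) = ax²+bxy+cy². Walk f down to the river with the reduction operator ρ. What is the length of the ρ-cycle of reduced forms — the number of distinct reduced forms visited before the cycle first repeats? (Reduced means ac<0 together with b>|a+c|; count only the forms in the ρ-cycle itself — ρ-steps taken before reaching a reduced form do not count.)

D = 45, ⌊√D⌋ = 6
river: ρ → (1,5,-5)
river: ρ → (-5,5,1)
ρ-cycle length = 2 (tail of 0 descent steps not counted)

2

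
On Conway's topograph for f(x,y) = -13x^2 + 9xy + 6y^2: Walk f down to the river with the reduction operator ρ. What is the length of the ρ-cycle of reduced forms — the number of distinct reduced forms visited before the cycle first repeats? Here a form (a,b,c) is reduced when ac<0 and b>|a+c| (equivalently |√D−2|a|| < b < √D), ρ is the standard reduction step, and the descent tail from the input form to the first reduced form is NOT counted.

D = 393, ⌊√D⌋ = 19
river: ρ → (6,15,-7)
river: ρ → (-7,13,8)
river: ρ → (8,19,-1)
river: ρ → (-1,19,8)
river: ρ → (8,13,-7)
river: ρ → (-7,15,6)
river: ρ → (6,9,-13)
river: ρ → (-13,17,2)
river: ρ → (2,19,-4)
river: ρ → (-4,13,14)
river: ρ → (14,15,-3)
river: ρ → (-3,15,14)
river: ρ → (14,13,-4)
river: ρ → (-4,19,2)
river: ρ → (2,17,-13)
river: ρ → (-13,9,6)
ρ-cycle length = 16 (tail of 0 descent steps not counted)

16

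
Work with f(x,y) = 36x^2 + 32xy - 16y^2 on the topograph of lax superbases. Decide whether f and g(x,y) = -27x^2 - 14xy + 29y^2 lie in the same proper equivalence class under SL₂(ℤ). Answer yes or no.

D₁ = 3328, D₂ = 3328
river cycle of f (length 6): (-16, 32, 36), (36, 40, -12), (-12, 56, 4), (4, 56, -12), (-12, 40, 36), (36, 32, -16)
river cycle of g (length 12): (29, 14, -27), (-27, 40, 16), (16, 56, -3), (-3, 52, 52), (52, 52, -3), (-3, 56, 16), (16, 40, -27), (-27, 14, 29), (29, 44, -12), (-12, 52, 13), … (2 more)
cycles differ ⇒ inequivalent

no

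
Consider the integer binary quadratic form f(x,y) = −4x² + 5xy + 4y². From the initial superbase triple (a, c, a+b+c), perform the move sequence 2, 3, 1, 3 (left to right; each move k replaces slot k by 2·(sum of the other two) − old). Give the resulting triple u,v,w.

start (-4,4,5) = (f(1,0),f(0,1),f(1,1))
replace slot 2: 2·((-4)+5) − 4 = -2 → (-4,-2,5)
replace slot 3: 2·((-4)+(-2)) − 5 = -17 → (-4,-2,-17)
replace slot 1: 2·((-2)+(-17)) − (-4) = -34 → (-34,-2,-17)
replace slot 3: 2·((-34)+(-2)) − (-17) = -55 → (-34,-2,-55)

-34,-2,-55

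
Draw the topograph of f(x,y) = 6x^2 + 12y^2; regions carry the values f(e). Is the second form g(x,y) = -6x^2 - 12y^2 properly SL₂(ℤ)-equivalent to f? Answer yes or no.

D₁ = -288, D₂ = -288
f: reduced (well bottom): (6,0,12) with a≤c, −a<b≤a
g is negative-definite; reduce −g:
−g: reduced (well bottom): (6,0,12) with a≤c, −a<b≤a
flip sign back: reduced form of g is (-6,0,-12)
reduced forms (6, 0, 12) vs (-6, 0, -12) ⇒ inequivalent

no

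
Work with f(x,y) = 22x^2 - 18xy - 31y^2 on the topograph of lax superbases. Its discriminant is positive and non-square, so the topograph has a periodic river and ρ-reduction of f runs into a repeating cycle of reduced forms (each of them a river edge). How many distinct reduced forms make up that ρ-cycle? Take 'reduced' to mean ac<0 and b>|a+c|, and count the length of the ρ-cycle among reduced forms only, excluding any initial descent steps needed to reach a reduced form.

D = 3052, ⌊√D⌋ = 55
descent: ρ → (-31,18,22)  [lands on river]
river: ρ → (22,26,-27)
river: ρ → (-27,28,21)
river: ρ → (21,14,-34)
river: ρ → (-34,54,1)
river: ρ → (1,54,-34)
river: ρ → (-34,14,21)
river: ρ → (21,28,-27)
river: ρ → (-27,26,22)
river: ρ → (22,18,-31)
river: ρ → (-31,44,9)
river: ρ → (9,46,-26)
river: ρ → (-26,6,29)
river: ρ → (29,52,-3)
river: ρ → (-3,50,46)
river: ρ → (46,42,-7)
river: ρ → (-7,42,46)
river: ρ → (46,50,-3)
river: ρ → (-3,52,29)
river: ρ → (29,6,-26)
river: ρ → (-26,46,9)
river: ρ → (9,44,-31)
ρ-cycle length = 22 (tail of 1 descent step not counted)

22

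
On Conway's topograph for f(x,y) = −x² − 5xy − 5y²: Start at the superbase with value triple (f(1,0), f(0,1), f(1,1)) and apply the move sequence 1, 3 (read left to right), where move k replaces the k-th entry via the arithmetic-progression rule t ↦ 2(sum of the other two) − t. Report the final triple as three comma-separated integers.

start (-1,-5,-11) = (f(1,0),f(0,1),f(1,1))
replace slot 1: 2·((-5)+(-11)) − (-1) = -31 → (-31,-5,-11)
replace slot 3: 2·((-31)+(-5)) − (-11) = -61 → (-31,-5,-61)

-31,-5,-61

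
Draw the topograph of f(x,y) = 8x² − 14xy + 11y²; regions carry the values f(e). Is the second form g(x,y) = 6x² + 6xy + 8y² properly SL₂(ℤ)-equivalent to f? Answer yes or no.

D₁ = -156, D₂ = -156
f: translate: b→2 (≡-14 mod 16), so (8,-14,11)→(8,2,5)
f: flip: (8,2,5)→(5,-2,8)
f: reduced (well bottom): (5,-2,8) with a≤c, −a<b≤a
g: reduced (well bottom): (6,6,8) with a≤c, −a<b≤a
reduced forms (5, -2, 8) vs (6, 6, 8) ⇒ inequivalent

no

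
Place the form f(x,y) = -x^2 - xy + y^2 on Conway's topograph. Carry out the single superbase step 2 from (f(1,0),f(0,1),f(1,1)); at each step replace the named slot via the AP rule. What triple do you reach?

start (-1,1,-1) = (f(1,0),f(0,1),f(1,1))
replace slot 2: 2·((-1)+(-1)) − 1 = -5 → (-1,-5,-1)

-1,-5,-1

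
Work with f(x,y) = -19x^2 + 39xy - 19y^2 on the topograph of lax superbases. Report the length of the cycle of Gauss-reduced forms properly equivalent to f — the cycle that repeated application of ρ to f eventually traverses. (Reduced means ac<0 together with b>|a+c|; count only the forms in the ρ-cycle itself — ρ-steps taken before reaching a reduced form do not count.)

D = 77, ⌊√D⌋ = 8
descent: ρ → (-19,-1,1)
descent: ρ → (1,7,-7)  [lands on river]
river: ρ → (-7,7,1)
ρ-cycle length = 2 (tail of 2 descent steps not counted)

2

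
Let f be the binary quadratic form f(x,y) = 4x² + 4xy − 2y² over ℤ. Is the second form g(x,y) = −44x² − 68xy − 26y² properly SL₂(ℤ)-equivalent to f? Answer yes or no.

D₁ = 48, D₂ = 48
river cycle of f (length 2): (-2, 4, 4), (4, 4, -2)
river cycle of g (length 2): (-2, 4, 4), (4, 4, -2)
cycles coincide ⇒ equivalent

yes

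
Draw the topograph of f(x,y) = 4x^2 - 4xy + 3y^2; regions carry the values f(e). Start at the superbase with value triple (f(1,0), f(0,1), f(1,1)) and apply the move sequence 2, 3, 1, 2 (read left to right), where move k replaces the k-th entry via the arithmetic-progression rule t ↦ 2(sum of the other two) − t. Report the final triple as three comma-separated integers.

start (4,3,3) = (f(1,0),f(0,1),f(1,1))
replace slot 2: 2·(4+3) − 3 = 11 → (4,11,3)
replace slot 3: 2·(4+11) − 3 = 27 → (4,11,27)
replace slot 1: 2·(11+27) − 4 = 72 → (72,11,27)
replace slot 2: 2·(72+27) − 11 = 187 → (72,187,27)

72,187,27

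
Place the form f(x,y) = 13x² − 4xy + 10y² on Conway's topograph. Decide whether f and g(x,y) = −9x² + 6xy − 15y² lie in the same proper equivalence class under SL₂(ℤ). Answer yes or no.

D₁ = -504, D₂ = -504
f: flip: (13,-4,10)→(10,4,13)
f: reduced (well bottom): (10,4,13) with a≤c, −a<b≤a
g is negative-definite; reduce −g:
−g: reduced (well bottom): (9,-6,15) with a≤c, −a<b≤a
flip sign back: reduced form of g is (-9,6,-15)
reduced forms (10, 4, 13) vs (-9, 6, -15) ⇒ inequivalent

no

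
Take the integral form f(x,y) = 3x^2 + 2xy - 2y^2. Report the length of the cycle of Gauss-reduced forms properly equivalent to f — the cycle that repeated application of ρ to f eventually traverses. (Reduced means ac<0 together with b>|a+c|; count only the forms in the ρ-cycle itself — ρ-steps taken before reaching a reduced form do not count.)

D = 28, ⌊√D⌋ = 5
river: ρ → (-2,2,3)
river: ρ → (3,4,-1)
river: ρ → (-1,4,3)
river: ρ → (3,2,-2)
ρ-cycle length = 4 (tail of 0 descent steps not counted)

4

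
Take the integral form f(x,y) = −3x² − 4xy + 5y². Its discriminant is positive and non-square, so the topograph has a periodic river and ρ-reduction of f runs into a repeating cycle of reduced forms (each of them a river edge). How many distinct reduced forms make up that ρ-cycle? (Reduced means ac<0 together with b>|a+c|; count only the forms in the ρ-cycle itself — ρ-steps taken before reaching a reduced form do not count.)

D = 76, ⌊√D⌋ = 8
descent: ρ → (5,4,-3)  [lands on river]
river: ρ → (-3,8,1)
river: ρ → (1,8,-3)
river: ρ → (-3,4,5)
river: ρ → (5,6,-2)
river: ρ → (-2,6,5)
ρ-cycle length = 6 (tail of 1 descent step not counted)

6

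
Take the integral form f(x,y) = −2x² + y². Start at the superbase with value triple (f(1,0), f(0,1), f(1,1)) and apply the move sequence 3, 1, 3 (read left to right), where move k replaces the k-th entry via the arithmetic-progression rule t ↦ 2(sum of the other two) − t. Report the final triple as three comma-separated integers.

start (-2,1,-1) = (f(1,0),f(0,1),f(1,1))
replace slot 3: 2·((-2)+1) − (-1) = -1 → (-2,1,-1)
replace slot 1: 2·(1+(-1)) − (-2) = 2 → (2,1,-1)
replace slot 3: 2·(2+1) − (-1) = 7 → (2,1,7)

2,1,7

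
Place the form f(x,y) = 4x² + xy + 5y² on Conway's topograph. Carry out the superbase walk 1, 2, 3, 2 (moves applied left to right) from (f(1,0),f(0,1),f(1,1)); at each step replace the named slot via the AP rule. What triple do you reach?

start (4,5,10) = (f(1,0),f(0,1),f(1,1))
replace slot 1: 2·(5+10) − 4 = 26 → (26,5,10)
replace slot 2: 2·(26+10) − 5 = 67 → (26,67,10)
replace slot 3: 2·(26+67) − 10 = 176 → (26,67,176)
replace slot 2: 2·(26+176) − 67 = 337 → (26,337,176)

26,337,176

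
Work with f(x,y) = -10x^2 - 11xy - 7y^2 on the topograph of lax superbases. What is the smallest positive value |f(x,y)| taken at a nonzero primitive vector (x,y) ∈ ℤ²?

translate: b→-9 (≡11 mod 20), so (10,11,7)→(10,-9,6)
flip: (10,-9,6)→(6,9,10)
translate: b→-3 (≡9 mod 12), so (6,9,10)→(6,-3,7)
reduced (well bottom): (6,-3,7) with a≤c, −a<b≤a
well minimum |f| = |-6| = 6 (negative-definite)

6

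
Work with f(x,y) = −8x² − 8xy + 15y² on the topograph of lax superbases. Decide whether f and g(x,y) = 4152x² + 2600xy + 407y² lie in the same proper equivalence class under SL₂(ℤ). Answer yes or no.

D₁ = 544, D₂ = 544
river cycle of f (length 4): (15, 8, -8), (-8, 8, 15), (15, 22, -1), (-1, 22, 15)
river cycle of g (length 4): (15, 8, -8), (-8, 8, 15), (15, 22, -1), (-1, 22, 15)
cycles coincide ⇒ equivalent

yes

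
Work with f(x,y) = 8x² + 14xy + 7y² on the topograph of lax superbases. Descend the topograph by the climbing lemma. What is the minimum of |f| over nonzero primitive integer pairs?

translate: b→-2 (≡14 mod 16), so (8,14,7)→(8,-2,1)
flip: (8,-2,1)→(1,2,8)
translate: b→0 (≡2 mod 2), so (1,2,8)→(1,0,7)
reduced (well bottom): (1,0,7) with a≤c, −a<b≤a
well minimum = a = 1

1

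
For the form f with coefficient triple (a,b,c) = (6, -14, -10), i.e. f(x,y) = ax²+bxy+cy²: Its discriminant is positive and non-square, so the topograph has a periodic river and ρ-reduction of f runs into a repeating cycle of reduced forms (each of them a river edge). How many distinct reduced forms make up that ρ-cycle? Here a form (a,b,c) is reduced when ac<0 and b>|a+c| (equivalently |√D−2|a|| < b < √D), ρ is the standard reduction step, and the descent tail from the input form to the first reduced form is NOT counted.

D = 436, ⌊√D⌋ = 20
descent: ρ → (-10,14,6)  [lands on river]
river: ρ → (6,10,-14)
river: ρ → (-14,18,2)
river: ρ → (2,18,-14)
river: ρ → (-14,10,6)
river: ρ → (6,14,-10)
river: ρ → (-10,6,10)
river: ρ → (10,14,-6)
river: ρ → (-6,10,14)
river: ρ → (14,18,-2)
river: ρ → (-2,18,14)
river: ρ → (14,10,-6)
river: ρ → (-6,14,10)
river: ρ → (10,6,-10)
ρ-cycle length = 14 (tail of 1 descent step not counted)

14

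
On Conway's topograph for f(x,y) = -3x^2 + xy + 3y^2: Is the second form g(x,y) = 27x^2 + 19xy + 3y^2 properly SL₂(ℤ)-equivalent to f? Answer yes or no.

D₁ = 37, D₂ = 37
river cycle of f (length 6): (3, 5, -1), (-1, 5, 3), (3, 1, -3), (-3, 5, 1), (1, 5, -3), (-3, 1, 3)
river cycle of g (length 6): (3, 5, -1), (-1, 5, 3), (3, 1, -3), (-3, 5, 1), (1, 5, -3), (-3, 1, 3)
cycles coincide ⇒ equivalent

yes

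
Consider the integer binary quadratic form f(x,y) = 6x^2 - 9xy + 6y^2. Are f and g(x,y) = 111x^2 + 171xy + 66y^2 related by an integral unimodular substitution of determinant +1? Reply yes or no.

D₁ = -63, D₂ = -63
f: translate: b→3 (≡-9 mod 12), so (6,-9,6)→(6,3,3)
f: flip: (6,3,3)→(3,-3,6)
f: translate: b→3 (≡-3 mod 6), so (3,-3,6)→(3,3,6)
f: reduced (well bottom): (3,3,6) with a≤c, −a<b≤a
g: translate: b→-51 (≡171 mod 222), so (111,171,66)→(111,-51,6)
g: flip: (111,-51,6)→(6,51,111)
g: translate: b→3 (≡51 mod 12), so (6,51,111)→(6,3,3)
g: flip: (6,3,3)→(3,-3,6)
g: translate: b→3 (≡-3 mod 6), so (3,-3,6)→(3,3,6)
g: reduced (well bottom): (3,3,6) with a≤c, −a<b≤a
reduced forms (3, 3, 6) vs (3, 3, 6) ⇒ equivalent

yes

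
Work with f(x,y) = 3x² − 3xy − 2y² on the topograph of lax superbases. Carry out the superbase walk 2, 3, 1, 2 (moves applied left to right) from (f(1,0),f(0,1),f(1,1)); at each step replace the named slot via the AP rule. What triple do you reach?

start (3,-2,-2) = (f(1,0),f(0,1),f(1,1))
replace slot 2: 2·(3+(-2)) − (-2) = 4 → (3,4,-2)
replace slot 3: 2·(3+4) − (-2) = 16 → (3,4,16)
replace slot 1: 2·(4+16) − 3 = 37 → (37,4,16)
replace slot 2: 2·(37+16) − 4 = 102 → (37,102,16)

37,102,16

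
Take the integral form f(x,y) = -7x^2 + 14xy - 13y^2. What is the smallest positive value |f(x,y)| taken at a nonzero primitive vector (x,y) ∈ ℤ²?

translate: b→0 (≡-14 mod 14), so (7,-14,13)→(7,0,6)
flip: (7,0,6)→(6,0,7)
reduced (well bottom): (6,0,7) with a≤c, −a<b≤a
well minimum |f| = |-6| = 6 (negative-definite)

6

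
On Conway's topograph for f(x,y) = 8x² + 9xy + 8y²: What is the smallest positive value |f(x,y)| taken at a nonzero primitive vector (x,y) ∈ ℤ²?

translate: b→-7 (≡9 mod 16), so (8,9,8)→(8,-7,7)
flip: (8,-7,7)→(7,7,8)
reduced (well bottom): (7,7,8) with a≤c, −a<b≤a
well minimum = a = 7

7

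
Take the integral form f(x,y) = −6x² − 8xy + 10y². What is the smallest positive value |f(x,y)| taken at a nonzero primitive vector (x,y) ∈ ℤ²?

descent: ρ → (10,8,-6)  [lands on river]
river: ρ → (-6,16,2)
river: ρ → (2,16,-6)
river: ρ → (-6,8,10)
river: ρ → (10,12,-4)
river: ρ → (-4,12,10)
closes: descent 1, river 6
min |a| on river = 2

2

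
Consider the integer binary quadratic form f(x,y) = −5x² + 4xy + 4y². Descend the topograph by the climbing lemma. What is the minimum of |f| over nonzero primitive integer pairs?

river: ρ → (4,4,-5)
river: ρ → (-5,6,3)
river: ρ → (3,6,-5)
river: ρ → (-5,4,4)
closes: descent 0, river 4
min |a| on river = 3

3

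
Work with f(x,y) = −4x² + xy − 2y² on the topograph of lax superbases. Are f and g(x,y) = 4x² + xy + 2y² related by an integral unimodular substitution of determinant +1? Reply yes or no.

D₁ = -31, D₂ = -31
f is negative-definite; reduce −f:
−f: flip: (4,-1,2)→(2,1,4)
−f: reduced (well bottom): (2,1,4) with a≤c, −a<b≤a
flip sign back: reduced form of f is (-2,-1,-4)
g: flip: (4,1,2)→(2,-1,4)
g: reduced (well bottom): (2,-1,4) with a≤c, −a<b≤a
reduced forms (-2, -1, -4) vs (2, -1, 4) ⇒ inequivalent

no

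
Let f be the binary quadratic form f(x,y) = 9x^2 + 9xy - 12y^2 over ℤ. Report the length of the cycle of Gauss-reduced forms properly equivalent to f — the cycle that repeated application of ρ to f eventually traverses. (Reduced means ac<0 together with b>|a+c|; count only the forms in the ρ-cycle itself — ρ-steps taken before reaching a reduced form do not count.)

D = 513, ⌊√D⌋ = 22
river: ρ → (-12,15,6)
river: ρ → (6,21,-3)
river: ρ → (-3,21,6)
river: ρ → (6,15,-12)
river: ρ → (-12,9,9)
river: ρ → (9,9,-12)
ρ-cycle length = 6 (tail of 0 descent steps not counted)

6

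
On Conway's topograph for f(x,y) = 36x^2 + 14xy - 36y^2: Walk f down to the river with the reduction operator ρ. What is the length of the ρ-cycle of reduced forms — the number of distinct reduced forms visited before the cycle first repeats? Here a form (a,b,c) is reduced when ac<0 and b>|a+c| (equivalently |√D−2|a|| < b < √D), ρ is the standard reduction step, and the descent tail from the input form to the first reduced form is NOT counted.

D = 5380, ⌊√D⌋ = 73
river: ρ → (-36,58,14)
river: ρ → (14,54,-44)
river: ρ → (-44,34,24)
river: ρ → (24,62,-16)
river: ρ → (-16,66,16)
river: ρ → (16,62,-24)
river: ρ → (-24,34,44)
river: ρ → (44,54,-14)
river: ρ → (-14,58,36)
river: ρ → (36,14,-36)
ρ-cycle length = 10 (tail of 0 descent steps not counted)

10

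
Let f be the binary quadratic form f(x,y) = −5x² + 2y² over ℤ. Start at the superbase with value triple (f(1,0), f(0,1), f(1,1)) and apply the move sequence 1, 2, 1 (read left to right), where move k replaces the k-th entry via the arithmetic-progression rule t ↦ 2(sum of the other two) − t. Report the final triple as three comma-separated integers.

start (-5,2,-3) = (f(1,0),f(0,1),f(1,1))
replace slot 1: 2·(2+(-3)) − (-5) = 3 → (3,2,-3)
replace slot 2: 2·(3+(-3)) − 2 = -2 → (3,-2,-3)
replace slot 1: 2·((-2)+(-3)) − 3 = -13 → (-13,-2,-3)

-13,-2,-3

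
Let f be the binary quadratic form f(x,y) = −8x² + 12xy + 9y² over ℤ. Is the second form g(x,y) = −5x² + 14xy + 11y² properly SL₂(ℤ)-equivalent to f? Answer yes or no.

D₁ = 432, D₂ = 416
discriminants differ ⇒ not SL₂(ℤ)-equivalent

no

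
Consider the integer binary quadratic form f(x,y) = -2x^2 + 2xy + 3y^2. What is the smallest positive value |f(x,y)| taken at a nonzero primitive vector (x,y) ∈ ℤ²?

river: ρ → (3,4,-1)
river: ρ → (-1,4,3)
river: ρ → (3,2,-2)
river: ρ → (-2,2,3)
closes: descent 0, river 4
min |a| on river = 1

1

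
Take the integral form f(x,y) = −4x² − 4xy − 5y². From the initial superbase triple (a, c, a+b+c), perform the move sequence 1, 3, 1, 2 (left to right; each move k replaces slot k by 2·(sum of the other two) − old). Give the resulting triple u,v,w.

start (-4,-5,-13) = (f(1,0),f(0,1),f(1,1))
replace slot 1: 2·((-5)+(-13)) − (-4) = -32 → (-32,-5,-13)
replace slot 3: 2·((-32)+(-5)) − (-13) = -61 → (-32,-5,-61)
replace slot 1: 2·((-5)+(-61)) − (-32) = -100 → (-100,-5,-61)
replace slot 2: 2·((-100)+(-61)) − (-5) = -317 → (-100,-317,-61)

-100,-317,-61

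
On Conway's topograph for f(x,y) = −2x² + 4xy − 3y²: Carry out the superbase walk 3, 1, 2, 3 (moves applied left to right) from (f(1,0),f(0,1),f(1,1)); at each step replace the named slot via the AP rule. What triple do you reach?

start (-2,-3,-1) = (f(1,0),f(0,1),f(1,1))
replace slot 3: 2·((-2)+(-3)) − (-1) = -9 → (-2,-3,-9)
replace slot 1: 2·((-3)+(-9)) − (-2) = -22 → (-22,-3,-9)
replace slot 2: 2·((-22)+(-9)) − (-3) = -59 → (-22,-59,-9)
replace slot 3: 2·((-22)+(-59)) − (-9) = -153 → (-22,-59,-153)

-22,-59,-153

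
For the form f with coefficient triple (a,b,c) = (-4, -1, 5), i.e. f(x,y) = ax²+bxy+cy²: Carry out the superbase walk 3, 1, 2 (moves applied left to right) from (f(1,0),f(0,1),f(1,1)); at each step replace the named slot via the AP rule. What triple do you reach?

start (-4,5,0) = (f(1,0),f(0,1),f(1,1))
replace slot 3: 2·((-4)+5) − 0 = 2 → (-4,5,2)
replace slot 1: 2·(5+2) − (-4) = 18 → (18,5,2)
replace slot 2: 2·(18+2) − 5 = 35 → (18,35,2)

18,35,2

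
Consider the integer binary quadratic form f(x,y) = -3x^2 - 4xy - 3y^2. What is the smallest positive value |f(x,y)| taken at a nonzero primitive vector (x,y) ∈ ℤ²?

translate: b→-2 (≡4 mod 6), so (3,4,3)→(3,-2,2)
flip: (3,-2,2)→(2,2,3)
reduced (well bottom): (2,2,3) with a≤c, −a<b≤a
well minimum |f| = |-2| = 2 (negative-definite)

2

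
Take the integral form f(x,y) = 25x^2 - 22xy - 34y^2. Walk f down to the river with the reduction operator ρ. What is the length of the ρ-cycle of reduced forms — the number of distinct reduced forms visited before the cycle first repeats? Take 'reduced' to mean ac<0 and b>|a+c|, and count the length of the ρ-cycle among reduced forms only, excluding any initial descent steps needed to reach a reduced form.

D = 3884, ⌊√D⌋ = 62
descent: ρ → (-34,22,25)  [lands on river]
river: ρ → (25,28,-31)
river: ρ → (-31,34,22)
river: ρ → (22,54,-11)
river: ρ → (-11,56,17)
river: ρ → (17,46,-26)
river: ρ → (-26,58,5)
river: ρ → (5,62,-2)
river: ρ → (-2,62,5)
river: ρ → (5,58,-26)
river: ρ → (-26,46,17)
river: ρ → (17,56,-11)
river: ρ → (-11,54,22)
river: ρ → (22,34,-31)
river: ρ → (-31,28,25)
river: ρ → (25,22,-34)
river: ρ → (-34,46,13)
river: ρ → (13,58,-10)
river: ρ → (-10,62,1)
river: ρ → (1,62,-10)
river: ρ → (-10,58,13)
river: ρ → (13,46,-34)
ρ-cycle length = 22 (tail of 1 descent step not counted)

22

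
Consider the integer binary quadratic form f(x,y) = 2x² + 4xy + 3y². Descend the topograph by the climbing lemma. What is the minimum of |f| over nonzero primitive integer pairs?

translate: b→0 (≡4 mod 4), so (2,4,3)→(2,0,1)
flip: (2,0,1)→(1,0,2)
reduced (well bottom): (1,0,2) with a≤c, −a<b≤a
well minimum = a = 1

1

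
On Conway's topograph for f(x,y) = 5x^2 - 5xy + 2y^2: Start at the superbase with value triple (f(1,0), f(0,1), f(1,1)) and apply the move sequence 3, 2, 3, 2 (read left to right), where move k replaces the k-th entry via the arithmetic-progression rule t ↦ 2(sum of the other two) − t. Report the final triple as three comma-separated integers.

start (5,2,2) = (f(1,0),f(0,1),f(1,1))
replace slot 3: 2·(5+2) − 2 = 12 → (5,2,12)
replace slot 2: 2·(5+12) − 2 = 32 → (5,32,12)
replace slot 3: 2·(5+32) − 12 = 62 → (5,32,62)
replace slot 2: 2·(5+62) − 32 = 102 → (5,102,62)

5,102,62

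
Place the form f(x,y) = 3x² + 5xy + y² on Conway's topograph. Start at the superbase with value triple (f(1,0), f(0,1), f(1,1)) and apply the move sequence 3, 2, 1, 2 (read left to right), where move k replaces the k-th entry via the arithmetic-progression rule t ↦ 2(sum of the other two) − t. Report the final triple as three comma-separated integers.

start (3,1,9) = (f(1,0),f(0,1),f(1,1))
replace slot 3: 2·(3+1) − 9 = -1 → (3,1,-1)
replace slot 2: 2·(3+(-1)) − 1 = 3 → (3,3,-1)
replace slot 1: 2·(3+(-1)) − 3 = 1 → (1,3,-1)
replace slot 2: 2·(1+(-1)) − 3 = -3 → (1,-3,-1)

1,-3,-1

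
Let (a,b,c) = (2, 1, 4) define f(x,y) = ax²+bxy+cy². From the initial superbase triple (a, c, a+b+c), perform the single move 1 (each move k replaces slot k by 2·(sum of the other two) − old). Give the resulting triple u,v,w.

start (2,4,7) = (f(1,0),f(0,1),f(1,1))
replace slot 1: 2·(4+7) − 2 = 20 → (20,4,7)

20,4,7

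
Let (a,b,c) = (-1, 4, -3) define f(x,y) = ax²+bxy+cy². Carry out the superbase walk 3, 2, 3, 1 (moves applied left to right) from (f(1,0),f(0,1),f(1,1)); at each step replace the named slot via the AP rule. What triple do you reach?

start (-1,-3,0) = (f(1,0),f(0,1),f(1,1))
replace slot 3: 2·((-1)+(-3)) − 0 = -8 → (-1,-3,-8)
replace slot 2: 2·((-1)+(-8)) − (-3) = -15 → (-1,-15,-8)
replace slot 3: 2·((-1)+(-15)) − (-8) = -24 → (-1,-15,-24)
replace slot 1: 2·((-15)+(-24)) − (-1) = -77 → (-77,-15,-24)

-77,-15,-24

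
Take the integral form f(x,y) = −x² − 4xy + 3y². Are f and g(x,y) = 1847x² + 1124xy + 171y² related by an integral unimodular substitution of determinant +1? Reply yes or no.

D₁ = 28, D₂ = 28
river cycle of f (length 4): (3, 4, -1), (-1, 4, 3), (3, 2, -2), (-2, 2, 3)
river cycle of g (length 4): (3, 4, -1), (-1, 4, 3), (3, 2, -2), (-2, 2, 3)
cycles coincide ⇒ equivalent

yes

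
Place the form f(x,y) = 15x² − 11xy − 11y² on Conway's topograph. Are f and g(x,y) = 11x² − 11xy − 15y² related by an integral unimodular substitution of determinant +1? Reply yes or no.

D₁ = 781, D₂ = 781
river cycle of f (length 18): (-11, 11, 15), (15, 19, -7), (-7, 23, 9), (9, 13, -17), (-17, 21, 5), (5, 19, -21), (-21, 23, 3), (3, 25, -13), (-13, 27, 1), (1, 27, -13), … (8 more)
river cycle of g (length 18): (-15, 11, 11), (11, 11, -15), (-15, 19, 7), (7, 23, -9), (-9, 13, 17), (17, 21, -5), (-5, 19, 21), (21, 23, -3), (-3, 25, 13), (13, 27, -1), … (8 more)
cycles differ ⇒ inequivalent

no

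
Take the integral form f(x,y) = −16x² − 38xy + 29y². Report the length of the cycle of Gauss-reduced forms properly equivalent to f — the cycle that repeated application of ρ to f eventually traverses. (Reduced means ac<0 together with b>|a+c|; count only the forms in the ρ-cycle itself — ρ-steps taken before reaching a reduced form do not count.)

D = 3300, ⌊√D⌋ = 57
descent: ρ → (29,38,-16)  [lands on river]
river: ρ → (-16,26,41)
river: ρ → (41,56,-1)
river: ρ → (-1,56,41)
river: ρ → (41,26,-16)
river: ρ → (-16,38,29)
river: ρ → (29,20,-25)
river: ρ → (-25,30,24)
river: ρ → (24,18,-31)
river: ρ → (-31,44,11)
river: ρ → (11,44,-31)
river: ρ → (-31,18,24)
river: ρ → (24,30,-25)
river: ρ → (-25,20,29)
ρ-cycle length = 14 (tail of 1 descent step not counted)

14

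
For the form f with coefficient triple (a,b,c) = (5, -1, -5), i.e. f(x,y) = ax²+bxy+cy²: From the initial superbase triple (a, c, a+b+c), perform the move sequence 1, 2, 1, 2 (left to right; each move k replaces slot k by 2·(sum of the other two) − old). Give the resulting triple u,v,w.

start (5,-5,-1) = (f(1,0),f(0,1),f(1,1))
replace slot 1: 2·((-5)+(-1)) − 5 = -17 → (-17,-5,-1)
replace slot 2: 2·((-17)+(-1)) − (-5) = -31 → (-17,-31,-1)
replace slot 1: 2·((-31)+(-1)) − (-17) = -47 → (-47,-31,-1)
replace slot 2: 2·((-47)+(-1)) − (-31) = -65 → (-47,-65,-1)

-47,-65,-1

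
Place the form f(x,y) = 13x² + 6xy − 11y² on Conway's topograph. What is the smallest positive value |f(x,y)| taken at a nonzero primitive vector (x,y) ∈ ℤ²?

river: ρ → (-11,16,8)
river: ρ → (8,16,-11)
river: ρ → (-11,6,13)
river: ρ → (13,20,-4)
river: ρ → (-4,20,13)
river: ρ → (13,6,-11)
closes: descent 0, river 6
min |a| on river = 4

4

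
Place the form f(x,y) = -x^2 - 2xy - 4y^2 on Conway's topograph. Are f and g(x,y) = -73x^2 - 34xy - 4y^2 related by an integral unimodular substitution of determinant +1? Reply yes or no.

D₁ = -12, D₂ = -12
f is negative-definite; reduce −f:
−f: translate: b→0 (≡2 mod 2), so (1,2,4)→(1,0,3)
−f: reduced (well bottom): (1,0,3) with a≤c, −a<b≤a
flip sign back: reduced form of f is (-1,0,-3)
g is negative-definite; reduce −g:
−g: flip: (73,34,4)→(4,-34,73)
−g: translate: b→-2 (≡-34 mod 8), so (4,-34,73)→(4,-2,1)
−g: flip: (4,-2,1)→(1,2,4)
−g: translate: b→0 (≡2 mod 2), so (1,2,4)→(1,0,3)
−g: reduced (well bottom): (1,0,3) with a≤c, −a<b≤a
flip sign back: reduced form of g is (-1,0,-3)
reduced forms (-1, 0, -3) vs (-1, 0, -3) ⇒ equivalent

yes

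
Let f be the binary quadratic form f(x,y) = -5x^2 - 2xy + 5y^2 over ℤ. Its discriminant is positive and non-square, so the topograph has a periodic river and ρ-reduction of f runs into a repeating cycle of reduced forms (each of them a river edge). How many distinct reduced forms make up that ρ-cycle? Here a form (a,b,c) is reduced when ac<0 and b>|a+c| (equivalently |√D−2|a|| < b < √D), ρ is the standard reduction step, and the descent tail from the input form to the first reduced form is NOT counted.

D = 104, ⌊√D⌋ = 10
descent: ρ → (5,2,-5)  [lands on river]
river: ρ → (-5,8,2)
river: ρ → (2,8,-5)
river: ρ → (-5,2,5)
river: ρ → (5,8,-2)
river: ρ → (-2,8,5)
ρ-cycle length = 6 (tail of 1 descent step not counted)

6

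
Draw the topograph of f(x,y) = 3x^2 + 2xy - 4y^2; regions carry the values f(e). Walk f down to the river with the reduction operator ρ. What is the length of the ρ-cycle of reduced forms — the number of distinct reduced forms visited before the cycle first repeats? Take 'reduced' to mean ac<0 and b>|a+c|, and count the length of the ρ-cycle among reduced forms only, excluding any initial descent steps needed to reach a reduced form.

D = 52, ⌊√D⌋ = 7
river: ρ → (-4,6,1)
river: ρ → (1,6,-4)
river: ρ → (-4,2,3)
river: ρ → (3,4,-3)
river: ρ → (-3,2,4)
river: ρ → (4,6,-1)
river: ρ → (-1,6,4)
river: ρ → (4,2,-3)
river: ρ → (-3,4,3)
river: ρ → (3,2,-4)
ρ-cycle length = 10 (tail of 0 descent steps not counted)

10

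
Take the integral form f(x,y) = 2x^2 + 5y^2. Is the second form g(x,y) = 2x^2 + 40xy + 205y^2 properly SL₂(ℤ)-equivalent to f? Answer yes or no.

D₁ = -40, D₂ = -40
f: reduced (well bottom): (2,0,5) with a≤c, −a<b≤a
g: translate: b→0 (≡40 mod 4), so (2,40,205)→(2,0,5)
g: reduced (well bottom): (2,0,5) with a≤c, −a<b≤a
reduced forms (2, 0, 5) vs (2, 0, 5) ⇒ equivalent

yes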